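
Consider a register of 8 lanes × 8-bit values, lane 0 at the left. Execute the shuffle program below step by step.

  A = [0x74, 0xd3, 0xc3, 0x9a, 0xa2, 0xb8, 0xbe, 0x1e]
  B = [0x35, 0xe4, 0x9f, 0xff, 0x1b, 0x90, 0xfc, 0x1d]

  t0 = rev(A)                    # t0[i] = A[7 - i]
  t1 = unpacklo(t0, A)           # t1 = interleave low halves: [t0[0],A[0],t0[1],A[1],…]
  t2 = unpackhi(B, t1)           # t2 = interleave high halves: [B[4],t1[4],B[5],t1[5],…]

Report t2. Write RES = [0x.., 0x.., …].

→ t0 |1e|be|b8|a2|9a|c3|d3|74|
→ t1 |1e|74|be|d3|b8|c3|a2|9a|
→ t2 |1b|b8|90|c3|fc|a2|1d|9a|

RES = [ 0x1b  0xb8  0x90  0xc3  0xfc  0xa2  0x1d  0x9a ]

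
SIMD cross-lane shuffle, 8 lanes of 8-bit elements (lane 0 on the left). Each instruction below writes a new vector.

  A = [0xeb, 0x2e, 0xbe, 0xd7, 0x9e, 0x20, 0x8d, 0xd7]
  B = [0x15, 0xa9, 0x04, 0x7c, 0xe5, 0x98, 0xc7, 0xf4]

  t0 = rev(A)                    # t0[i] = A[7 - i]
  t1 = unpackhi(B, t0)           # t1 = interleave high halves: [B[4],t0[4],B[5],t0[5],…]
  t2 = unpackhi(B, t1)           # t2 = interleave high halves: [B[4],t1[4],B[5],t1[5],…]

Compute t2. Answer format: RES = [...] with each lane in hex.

→ t0 |d7|8d|20|9e|d7|be|2e|eb|
→ t1 |e5|d7|98|be|c7|2e|f4|eb|
→ t2 |e5|c7|98|2e|c7|f4|f4|eb|

RES = [0xe5, 0xc7, 0x98, 0x2e, 0xc7, 0xf4, 0xf4, 0xeb]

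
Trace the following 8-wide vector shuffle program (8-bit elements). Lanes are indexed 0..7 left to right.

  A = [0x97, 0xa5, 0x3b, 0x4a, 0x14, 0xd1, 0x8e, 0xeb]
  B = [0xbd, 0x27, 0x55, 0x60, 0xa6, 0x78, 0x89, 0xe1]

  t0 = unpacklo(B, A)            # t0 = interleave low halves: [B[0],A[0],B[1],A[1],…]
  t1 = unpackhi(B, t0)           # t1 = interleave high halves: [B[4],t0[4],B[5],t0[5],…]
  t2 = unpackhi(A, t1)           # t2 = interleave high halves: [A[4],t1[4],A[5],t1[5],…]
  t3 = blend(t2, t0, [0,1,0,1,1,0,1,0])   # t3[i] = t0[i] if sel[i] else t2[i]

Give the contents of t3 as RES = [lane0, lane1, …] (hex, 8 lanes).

RES = [ 0x14  0x97  0xd1  0xa5  0x55  0xe1  0x60  0x4a ]

t0 = [0xbd, 0x97, 0x27, 0xa5, 0x55, 0x3b, 0x60, 0x4a]
t1 = [0xa6, 0x55, 0x78, 0x3b, 0x89, 0x60, 0xe1, 0x4a]
t2 = [0x14, 0x89, 0xd1, 0x60, 0x8e, 0xe1, 0xeb, 0x4a]
t3 = [0x14, 0x97, 0xd1, 0xa5, 0x55, 0xe1, 0x60, 0x4a]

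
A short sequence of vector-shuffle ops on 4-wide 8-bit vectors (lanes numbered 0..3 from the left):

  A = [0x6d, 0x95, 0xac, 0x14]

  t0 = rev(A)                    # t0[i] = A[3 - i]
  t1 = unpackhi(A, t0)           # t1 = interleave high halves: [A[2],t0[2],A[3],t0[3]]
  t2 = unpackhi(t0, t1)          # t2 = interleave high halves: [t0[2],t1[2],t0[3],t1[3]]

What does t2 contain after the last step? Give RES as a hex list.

RES = [ 0x95  0x14  0x6d  0x6d ]

  t0: 14 ac 95 6d
  t1: ac 95 14 6d
  t2: 95 14 6d 6d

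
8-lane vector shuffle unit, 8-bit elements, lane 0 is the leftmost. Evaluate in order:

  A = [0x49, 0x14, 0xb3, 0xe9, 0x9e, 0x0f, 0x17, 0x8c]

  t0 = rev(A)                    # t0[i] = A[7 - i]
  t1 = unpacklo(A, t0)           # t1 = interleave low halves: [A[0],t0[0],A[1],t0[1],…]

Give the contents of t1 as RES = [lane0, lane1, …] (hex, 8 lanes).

  t0: 8c 17 0f 9e e9 b3 14 49
  t1: 49 8c 14 17 b3 0f e9 9e

RES = [ 0x49  0x8c  0x14  0x17  0xb3  0x0f  0xe9  0x9e ]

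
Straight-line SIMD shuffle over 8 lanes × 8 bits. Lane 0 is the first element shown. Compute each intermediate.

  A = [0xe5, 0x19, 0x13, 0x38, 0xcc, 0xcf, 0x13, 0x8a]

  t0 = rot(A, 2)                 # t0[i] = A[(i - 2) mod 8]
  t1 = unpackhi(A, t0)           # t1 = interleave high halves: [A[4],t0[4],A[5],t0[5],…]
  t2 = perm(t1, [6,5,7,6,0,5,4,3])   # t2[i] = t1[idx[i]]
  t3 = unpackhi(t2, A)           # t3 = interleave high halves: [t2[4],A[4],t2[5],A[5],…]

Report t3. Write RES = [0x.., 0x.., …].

→ t0 |13|8a|e5|19|13|38|cc|cf|
→ t1 |cc|13|cf|38|13|cc|8a|cf|
→ t2 |8a|cc|cf|8a|cc|cc|13|38|
→ t3 |cc|cc|cc|cf|13|13|38|8a|

RES = [0xcc, 0xcc, 0xcc, 0xcf, 0x13, 0x13, 0x38, 0x8a]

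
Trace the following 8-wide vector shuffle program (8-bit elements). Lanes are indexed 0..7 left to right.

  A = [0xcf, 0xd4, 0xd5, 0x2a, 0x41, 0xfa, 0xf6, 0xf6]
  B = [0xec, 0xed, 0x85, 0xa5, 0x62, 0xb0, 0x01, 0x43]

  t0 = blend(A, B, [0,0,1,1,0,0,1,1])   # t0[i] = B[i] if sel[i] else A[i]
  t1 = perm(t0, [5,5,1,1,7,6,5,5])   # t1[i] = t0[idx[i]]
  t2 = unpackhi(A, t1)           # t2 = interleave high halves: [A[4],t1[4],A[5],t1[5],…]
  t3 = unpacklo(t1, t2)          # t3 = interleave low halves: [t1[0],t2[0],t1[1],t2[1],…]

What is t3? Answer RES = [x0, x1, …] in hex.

→ t0 |cf|d4|85|a5|41|fa|01|43|
→ t1 |fa|fa|d4|d4|43|01|fa|fa|
→ t2 |41|43|fa|01|f6|fa|f6|fa|
→ t3 |fa|41|fa|43|d4|fa|d4|01|

RES = [ 0xfa  0x41  0xfa  0x43  0xd4  0xfa  0xd4  0x01 ]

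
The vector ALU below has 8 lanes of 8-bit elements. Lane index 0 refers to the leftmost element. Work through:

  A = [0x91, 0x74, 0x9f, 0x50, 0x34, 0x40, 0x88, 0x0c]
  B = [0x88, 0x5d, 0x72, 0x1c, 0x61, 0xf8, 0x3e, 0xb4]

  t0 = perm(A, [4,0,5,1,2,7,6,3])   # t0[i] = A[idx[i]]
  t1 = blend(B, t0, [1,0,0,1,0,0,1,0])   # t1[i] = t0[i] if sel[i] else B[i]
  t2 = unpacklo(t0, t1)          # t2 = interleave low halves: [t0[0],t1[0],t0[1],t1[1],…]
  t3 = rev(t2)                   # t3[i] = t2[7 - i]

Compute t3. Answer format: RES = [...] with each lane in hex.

→ t0 |34|91|40|74|9f|0c|88|50|
→ t1 |34|5d|72|74|61|f8|88|b4|
→ t2 |34|34|91|5d|40|72|74|74|
→ t3 |74|74|72|40|5d|91|34|34|

RES = [0x74, 0x74, 0x72, 0x40, 0x5d, 0x91, 0x34, 0x34]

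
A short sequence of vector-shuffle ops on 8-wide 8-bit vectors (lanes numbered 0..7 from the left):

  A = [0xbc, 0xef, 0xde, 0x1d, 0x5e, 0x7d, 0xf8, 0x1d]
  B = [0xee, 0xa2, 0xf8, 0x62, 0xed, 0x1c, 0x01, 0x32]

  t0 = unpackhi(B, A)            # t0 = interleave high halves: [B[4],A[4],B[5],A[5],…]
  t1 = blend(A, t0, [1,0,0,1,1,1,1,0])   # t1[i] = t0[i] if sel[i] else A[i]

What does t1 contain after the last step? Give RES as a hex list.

RES = [0xed, 0xef, 0xde, 0x7d, 0x01, 0xf8, 0x32, 0x1d]

→ t0 |ed|5e|1c|7d|01|f8|32|1d|
→ t1 |ed|ef|de|7d|01|f8|32|1d|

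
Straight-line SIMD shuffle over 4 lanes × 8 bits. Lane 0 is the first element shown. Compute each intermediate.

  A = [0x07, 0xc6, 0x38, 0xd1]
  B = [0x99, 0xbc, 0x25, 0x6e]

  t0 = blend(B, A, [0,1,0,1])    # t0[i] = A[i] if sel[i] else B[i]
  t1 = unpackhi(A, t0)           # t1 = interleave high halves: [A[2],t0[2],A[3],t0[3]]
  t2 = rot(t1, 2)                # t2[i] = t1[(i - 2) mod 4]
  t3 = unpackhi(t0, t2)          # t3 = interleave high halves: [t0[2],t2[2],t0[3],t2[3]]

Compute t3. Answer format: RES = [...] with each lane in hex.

  t0: 99 c6 25 d1
  t1: 38 25 d1 d1
  t2: d1 d1 38 25
  t3: 25 38 d1 25

RES = [0x25, 0x38, 0xd1, 0x25]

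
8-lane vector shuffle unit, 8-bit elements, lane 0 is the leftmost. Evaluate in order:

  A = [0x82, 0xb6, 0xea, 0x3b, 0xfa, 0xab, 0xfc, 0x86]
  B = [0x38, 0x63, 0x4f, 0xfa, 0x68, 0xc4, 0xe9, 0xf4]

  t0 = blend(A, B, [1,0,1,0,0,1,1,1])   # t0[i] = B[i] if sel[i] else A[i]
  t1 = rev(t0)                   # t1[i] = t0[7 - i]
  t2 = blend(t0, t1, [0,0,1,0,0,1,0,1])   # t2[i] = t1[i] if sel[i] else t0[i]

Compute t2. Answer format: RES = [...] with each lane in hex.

t0 = [0x38, 0xb6, 0x4f, 0x3b, 0xfa, 0xc4, 0xe9, 0xf4]
t1 = [0xf4, 0xe9, 0xc4, 0xfa, 0x3b, 0x4f, 0xb6, 0x38]
t2 = [0x38, 0xb6, 0xc4, 0x3b, 0xfa, 0x4f, 0xe9, 0x38]

RES = [ 0x38  0xb6  0xc4  0x3b  0xfa  0x4f  0xe9  0x38 ]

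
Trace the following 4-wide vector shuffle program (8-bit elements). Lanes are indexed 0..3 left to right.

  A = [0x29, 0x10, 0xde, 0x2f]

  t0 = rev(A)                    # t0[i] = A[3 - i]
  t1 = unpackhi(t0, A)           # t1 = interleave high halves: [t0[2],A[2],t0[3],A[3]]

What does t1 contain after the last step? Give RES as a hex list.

RES = [0x10, 0xde, 0x29, 0x2f]

→ t0 |2f|de|10|29|
→ t1 |10|de|29|2f|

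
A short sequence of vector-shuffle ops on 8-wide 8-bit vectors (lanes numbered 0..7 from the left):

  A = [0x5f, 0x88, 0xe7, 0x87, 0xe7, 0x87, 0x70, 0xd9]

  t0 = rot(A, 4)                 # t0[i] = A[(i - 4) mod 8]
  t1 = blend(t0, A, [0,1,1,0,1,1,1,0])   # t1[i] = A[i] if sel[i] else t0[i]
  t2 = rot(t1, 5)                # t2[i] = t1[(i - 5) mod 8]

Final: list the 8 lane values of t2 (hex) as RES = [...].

RES = [0xd9, 0xe7, 0x87, 0x70, 0x87, 0xe7, 0x88, 0xe7]

t0 = [0xe7, 0x87, 0x70, 0xd9, 0x5f, 0x88, 0xe7, 0x87]
t1 = [0xe7, 0x88, 0xe7, 0xd9, 0xe7, 0x87, 0x70, 0x87]
t2 = [0xd9, 0xe7, 0x87, 0x70, 0x87, 0xe7, 0x88, 0xe7]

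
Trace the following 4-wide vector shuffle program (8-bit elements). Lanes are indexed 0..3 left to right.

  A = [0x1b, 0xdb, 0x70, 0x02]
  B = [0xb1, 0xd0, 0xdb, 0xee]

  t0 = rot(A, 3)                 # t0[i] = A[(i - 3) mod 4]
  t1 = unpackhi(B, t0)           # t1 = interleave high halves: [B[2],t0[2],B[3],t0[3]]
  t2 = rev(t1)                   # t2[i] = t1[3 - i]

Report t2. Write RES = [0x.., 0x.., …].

RES = [ 0x1b  0xee  0x02  0xdb ]

t0 = [0xdb, 0x70, 0x02, 0x1b]
t1 = [0xdb, 0x02, 0xee, 0x1b]
t2 = [0x1b, 0xee, 0x02, 0xdb]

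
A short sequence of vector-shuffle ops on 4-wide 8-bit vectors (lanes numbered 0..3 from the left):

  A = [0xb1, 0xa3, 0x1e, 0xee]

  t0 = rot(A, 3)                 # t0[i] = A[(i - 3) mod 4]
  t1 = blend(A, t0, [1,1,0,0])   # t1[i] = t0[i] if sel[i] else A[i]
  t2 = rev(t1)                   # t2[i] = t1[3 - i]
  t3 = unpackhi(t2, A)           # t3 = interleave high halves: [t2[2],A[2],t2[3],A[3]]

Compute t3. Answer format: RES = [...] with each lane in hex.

RES = [ 0x1e  0x1e  0xa3  0xee ]

→ t0 |a3|1e|ee|b1|
→ t1 |a3|1e|1e|ee|
→ t2 |ee|1e|1e|a3|
→ t3 |1e|1e|a3|ee|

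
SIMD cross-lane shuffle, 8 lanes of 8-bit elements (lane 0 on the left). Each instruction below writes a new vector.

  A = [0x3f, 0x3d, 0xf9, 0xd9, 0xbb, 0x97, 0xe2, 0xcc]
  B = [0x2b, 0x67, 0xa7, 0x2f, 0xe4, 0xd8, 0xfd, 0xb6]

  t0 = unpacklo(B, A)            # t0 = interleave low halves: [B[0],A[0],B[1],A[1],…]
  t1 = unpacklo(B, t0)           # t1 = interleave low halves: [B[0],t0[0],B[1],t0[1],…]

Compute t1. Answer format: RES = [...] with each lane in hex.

  t0: 2b 3f 67 3d a7 f9 2f d9
  t1: 2b 2b 67 3f a7 67 2f 3d

RES = [ 0x2b  0x2b  0x67  0x3f  0xa7  0x67  0x2f  0x3d ]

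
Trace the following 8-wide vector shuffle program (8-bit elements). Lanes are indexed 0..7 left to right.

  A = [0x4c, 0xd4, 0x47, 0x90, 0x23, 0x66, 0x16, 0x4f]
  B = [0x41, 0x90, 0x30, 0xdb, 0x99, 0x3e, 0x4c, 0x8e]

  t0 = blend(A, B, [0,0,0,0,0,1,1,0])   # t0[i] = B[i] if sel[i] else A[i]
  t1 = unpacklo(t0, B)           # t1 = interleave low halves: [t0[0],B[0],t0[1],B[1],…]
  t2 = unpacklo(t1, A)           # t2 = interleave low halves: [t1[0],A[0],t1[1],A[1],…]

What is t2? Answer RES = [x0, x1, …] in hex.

  t0: 4c d4 47 90 23 3e 4c 4f
  t1: 4c 41 d4 90 47 30 90 db
  t2: 4c 4c 41 d4 d4 47 90 90

RES = [ 0x4c  0x4c  0x41  0xd4  0xd4  0x47  0x90  0x90 ]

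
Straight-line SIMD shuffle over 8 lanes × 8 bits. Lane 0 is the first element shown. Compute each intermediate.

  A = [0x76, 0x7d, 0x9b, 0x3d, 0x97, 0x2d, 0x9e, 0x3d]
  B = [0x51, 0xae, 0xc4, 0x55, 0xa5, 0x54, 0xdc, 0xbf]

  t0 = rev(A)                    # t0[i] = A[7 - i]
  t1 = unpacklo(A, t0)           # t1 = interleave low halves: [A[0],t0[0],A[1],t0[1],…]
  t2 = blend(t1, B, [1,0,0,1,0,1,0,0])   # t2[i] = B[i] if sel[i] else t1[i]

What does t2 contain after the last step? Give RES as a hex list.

  t0: 3d 9e 2d 97 3d 9b 7d 76
  t1: 76 3d 7d 9e 9b 2d 3d 97
  t2: 51 3d 7d 55 9b 54 3d 97

RES = [0x51, 0x3d, 0x7d, 0x55, 0x9b, 0x54, 0x3d, 0x97]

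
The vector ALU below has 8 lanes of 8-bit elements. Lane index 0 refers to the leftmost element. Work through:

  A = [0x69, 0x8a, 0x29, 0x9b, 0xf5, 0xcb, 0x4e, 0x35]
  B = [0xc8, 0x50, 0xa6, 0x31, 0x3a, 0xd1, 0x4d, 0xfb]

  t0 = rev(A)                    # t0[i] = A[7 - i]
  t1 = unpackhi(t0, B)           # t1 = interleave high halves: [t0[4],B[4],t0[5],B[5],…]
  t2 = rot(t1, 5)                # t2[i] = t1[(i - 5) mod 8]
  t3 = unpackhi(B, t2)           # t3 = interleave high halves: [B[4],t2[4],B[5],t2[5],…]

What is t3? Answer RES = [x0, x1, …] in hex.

  t0: 35 4e cb f5 9b 29 8a 69
  t1: 9b 3a 29 d1 8a 4d 69 fb
  t2: d1 8a 4d 69 fb 9b 3a 29
  t3: 3a fb d1 9b 4d 3a fb 29

RES = [0x3a, 0xfb, 0xd1, 0x9b, 0x4d, 0x3a, 0xfb, 0x29]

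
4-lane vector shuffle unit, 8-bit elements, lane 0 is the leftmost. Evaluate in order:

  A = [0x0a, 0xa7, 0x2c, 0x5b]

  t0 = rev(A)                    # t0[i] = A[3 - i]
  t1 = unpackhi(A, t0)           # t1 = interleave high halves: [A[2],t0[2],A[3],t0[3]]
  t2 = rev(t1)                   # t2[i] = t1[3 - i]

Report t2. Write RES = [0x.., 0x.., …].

  t0: 5b 2c a7 0a
  t1: 2c a7 5b 0a
  t2: 0a 5b a7 2c

RES = [ 0x0a  0x5b  0xa7  0x2c ]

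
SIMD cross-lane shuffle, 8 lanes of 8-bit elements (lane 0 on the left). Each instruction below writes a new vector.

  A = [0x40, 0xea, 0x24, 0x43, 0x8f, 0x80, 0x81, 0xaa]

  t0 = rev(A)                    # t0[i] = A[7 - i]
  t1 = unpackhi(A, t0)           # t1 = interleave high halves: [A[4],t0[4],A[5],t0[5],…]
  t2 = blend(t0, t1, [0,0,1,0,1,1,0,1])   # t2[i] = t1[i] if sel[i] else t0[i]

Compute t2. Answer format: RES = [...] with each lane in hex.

t0 = [0xaa, 0x81, 0x80, 0x8f, 0x43, 0x24, 0xea, 0x40]
t1 = [0x8f, 0x43, 0x80, 0x24, 0x81, 0xea, 0xaa, 0x40]
t2 = [0xaa, 0x81, 0x80, 0x8f, 0x81, 0xea, 0xea, 0x40]

RES = [ 0xaa  0x81  0x80  0x8f  0x81  0xea  0xea  0x40 ]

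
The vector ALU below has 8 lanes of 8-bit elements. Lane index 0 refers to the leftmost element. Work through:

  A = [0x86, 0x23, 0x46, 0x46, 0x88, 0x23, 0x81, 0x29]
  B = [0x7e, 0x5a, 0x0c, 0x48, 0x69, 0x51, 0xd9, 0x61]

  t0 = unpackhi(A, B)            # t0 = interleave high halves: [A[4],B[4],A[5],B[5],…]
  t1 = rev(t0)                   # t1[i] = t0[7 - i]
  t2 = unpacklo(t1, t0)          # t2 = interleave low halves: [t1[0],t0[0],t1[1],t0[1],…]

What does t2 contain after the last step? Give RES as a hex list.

RES = [0x61, 0x88, 0x29, 0x69, 0xd9, 0x23, 0x81, 0x51]

→ t0 |88|69|23|51|81|d9|29|61|
→ t1 |61|29|d9|81|51|23|69|88|
→ t2 |61|88|29|69|d9|23|81|51|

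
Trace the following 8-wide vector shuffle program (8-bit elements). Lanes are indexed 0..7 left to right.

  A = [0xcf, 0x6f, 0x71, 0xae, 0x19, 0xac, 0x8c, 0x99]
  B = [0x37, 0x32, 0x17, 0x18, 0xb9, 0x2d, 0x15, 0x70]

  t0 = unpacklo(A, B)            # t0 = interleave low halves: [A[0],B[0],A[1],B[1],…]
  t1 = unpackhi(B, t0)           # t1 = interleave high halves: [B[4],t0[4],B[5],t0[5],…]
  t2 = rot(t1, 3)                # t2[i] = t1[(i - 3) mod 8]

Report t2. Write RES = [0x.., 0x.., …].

RES = [ 0xae  0x70  0x18  0xb9  0x71  0x2d  0x17  0x15 ]

→ t0 |cf|37|6f|32|71|17|ae|18|
→ t1 |b9|71|2d|17|15|ae|70|18|
→ t2 |ae|70|18|b9|71|2d|17|15|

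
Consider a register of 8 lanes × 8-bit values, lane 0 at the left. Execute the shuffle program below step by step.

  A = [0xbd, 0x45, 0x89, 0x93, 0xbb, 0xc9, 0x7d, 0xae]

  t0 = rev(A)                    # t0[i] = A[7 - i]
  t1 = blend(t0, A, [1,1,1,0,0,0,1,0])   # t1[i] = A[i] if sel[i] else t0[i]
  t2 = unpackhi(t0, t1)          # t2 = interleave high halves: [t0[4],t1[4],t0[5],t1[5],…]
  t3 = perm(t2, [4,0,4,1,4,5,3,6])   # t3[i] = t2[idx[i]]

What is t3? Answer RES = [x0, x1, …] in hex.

RES = [ 0x45  0x93  0x45  0x93  0x45  0x7d  0x89  0xbd ]

t0 = [0xae, 0x7d, 0xc9, 0xbb, 0x93, 0x89, 0x45, 0xbd]
t1 = [0xbd, 0x45, 0x89, 0xbb, 0x93, 0x89, 0x7d, 0xbd]
t2 = [0x93, 0x93, 0x89, 0x89, 0x45, 0x7d, 0xbd, 0xbd]
t3 = [0x45, 0x93, 0x45, 0x93, 0x45, 0x7d, 0x89, 0xbd]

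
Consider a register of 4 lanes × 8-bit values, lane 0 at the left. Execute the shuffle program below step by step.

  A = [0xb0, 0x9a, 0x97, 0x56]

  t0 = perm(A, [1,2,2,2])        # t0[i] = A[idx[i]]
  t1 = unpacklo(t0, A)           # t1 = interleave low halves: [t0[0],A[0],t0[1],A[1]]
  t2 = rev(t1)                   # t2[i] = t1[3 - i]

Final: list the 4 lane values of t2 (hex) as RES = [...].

→ t0 |9a|97|97|97|
→ t1 |9a|b0|97|9a|
→ t2 |9a|97|b0|9a|

RES = [ 0x9a  0x97  0xb0  0x9a ]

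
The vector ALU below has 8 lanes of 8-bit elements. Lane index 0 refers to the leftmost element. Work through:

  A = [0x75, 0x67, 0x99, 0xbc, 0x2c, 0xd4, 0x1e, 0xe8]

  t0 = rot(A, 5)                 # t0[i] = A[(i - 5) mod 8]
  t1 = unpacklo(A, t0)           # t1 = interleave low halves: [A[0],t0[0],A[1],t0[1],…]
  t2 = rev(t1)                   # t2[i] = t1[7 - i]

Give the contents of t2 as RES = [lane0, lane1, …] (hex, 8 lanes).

RES = [0x1e, 0xbc, 0xd4, 0x99, 0x2c, 0x67, 0xbc, 0x75]

t0 = [0xbc, 0x2c, 0xd4, 0x1e, 0xe8, 0x75, 0x67, 0x99]
t1 = [0x75, 0xbc, 0x67, 0x2c, 0x99, 0xd4, 0xbc, 0x1e]
t2 = [0x1e, 0xbc, 0xd4, 0x99, 0x2c, 0x67, 0xbc, 0x75]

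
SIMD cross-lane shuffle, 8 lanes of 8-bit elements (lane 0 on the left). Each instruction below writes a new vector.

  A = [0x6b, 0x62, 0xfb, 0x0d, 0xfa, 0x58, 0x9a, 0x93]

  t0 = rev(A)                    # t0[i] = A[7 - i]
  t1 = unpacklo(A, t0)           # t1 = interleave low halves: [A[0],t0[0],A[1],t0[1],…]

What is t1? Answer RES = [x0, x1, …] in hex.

RES = [ 0x6b  0x93  0x62  0x9a  0xfb  0x58  0x0d  0xfa ]

→ t0 |93|9a|58|fa|0d|fb|62|6b|
→ t1 |6b|93|62|9a|fb|58|0d|fa|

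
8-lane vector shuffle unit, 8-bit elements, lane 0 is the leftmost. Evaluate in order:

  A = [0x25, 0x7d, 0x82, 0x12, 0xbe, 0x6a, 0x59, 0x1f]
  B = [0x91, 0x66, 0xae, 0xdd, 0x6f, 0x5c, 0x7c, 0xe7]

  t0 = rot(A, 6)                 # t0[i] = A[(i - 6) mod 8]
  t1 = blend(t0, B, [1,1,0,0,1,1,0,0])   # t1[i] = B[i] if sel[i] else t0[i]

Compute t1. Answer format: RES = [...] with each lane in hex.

RES = [0x91, 0x66, 0xbe, 0x6a, 0x6f, 0x5c, 0x25, 0x7d]

  t0: 82 12 be 6a 59 1f 25 7d
  t1: 91 66 be 6a 6f 5c 25 7d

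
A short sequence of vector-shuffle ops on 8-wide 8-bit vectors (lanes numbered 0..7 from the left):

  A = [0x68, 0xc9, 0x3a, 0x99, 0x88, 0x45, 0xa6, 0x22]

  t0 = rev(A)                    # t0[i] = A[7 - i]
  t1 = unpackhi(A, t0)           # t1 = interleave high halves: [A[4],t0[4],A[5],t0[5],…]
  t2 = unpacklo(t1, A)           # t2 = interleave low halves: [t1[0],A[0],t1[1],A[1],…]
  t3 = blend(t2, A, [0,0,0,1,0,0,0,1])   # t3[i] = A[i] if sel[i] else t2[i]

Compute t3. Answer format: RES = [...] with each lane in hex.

RES = [0x88, 0x68, 0x99, 0x99, 0x45, 0x3a, 0x3a, 0x22]

→ t0 |22|a6|45|88|99|3a|c9|68|
→ t1 |88|99|45|3a|a6|c9|22|68|
→ t2 |88|68|99|c9|45|3a|3a|99|
→ t3 |88|68|99|99|45|3a|3a|22|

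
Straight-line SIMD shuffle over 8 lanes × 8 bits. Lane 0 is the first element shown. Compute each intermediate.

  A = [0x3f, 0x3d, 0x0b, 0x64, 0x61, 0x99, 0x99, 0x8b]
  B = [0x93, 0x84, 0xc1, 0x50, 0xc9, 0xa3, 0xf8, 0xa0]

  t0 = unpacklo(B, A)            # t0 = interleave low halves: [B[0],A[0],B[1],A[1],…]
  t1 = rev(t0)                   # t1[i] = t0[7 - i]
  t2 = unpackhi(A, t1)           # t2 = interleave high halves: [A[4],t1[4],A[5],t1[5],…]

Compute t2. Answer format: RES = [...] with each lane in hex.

RES = [ 0x61  0x3d  0x99  0x84  0x99  0x3f  0x8b  0x93 ]

t0 = [0x93, 0x3f, 0x84, 0x3d, 0xc1, 0x0b, 0x50, 0x64]
t1 = [0x64, 0x50, 0x0b, 0xc1, 0x3d, 0x84, 0x3f, 0x93]
t2 = [0x61, 0x3d, 0x99, 0x84, 0x99, 0x3f, 0x8b, 0x93]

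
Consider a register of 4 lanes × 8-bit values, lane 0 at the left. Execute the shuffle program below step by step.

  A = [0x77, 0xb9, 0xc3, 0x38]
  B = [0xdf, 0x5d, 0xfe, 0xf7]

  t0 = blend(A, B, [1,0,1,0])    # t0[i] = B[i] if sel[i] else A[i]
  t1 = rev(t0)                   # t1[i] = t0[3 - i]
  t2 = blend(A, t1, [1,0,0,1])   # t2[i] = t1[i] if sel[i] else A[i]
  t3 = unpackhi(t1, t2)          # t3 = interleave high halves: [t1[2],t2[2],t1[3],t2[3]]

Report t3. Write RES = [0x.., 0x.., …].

→ t0 |df|b9|fe|38|
→ t1 |38|fe|b9|df|
→ t2 |38|b9|c3|df|
→ t3 |b9|c3|df|df|

RES = [ 0xb9  0xc3  0xdf  0xdf ]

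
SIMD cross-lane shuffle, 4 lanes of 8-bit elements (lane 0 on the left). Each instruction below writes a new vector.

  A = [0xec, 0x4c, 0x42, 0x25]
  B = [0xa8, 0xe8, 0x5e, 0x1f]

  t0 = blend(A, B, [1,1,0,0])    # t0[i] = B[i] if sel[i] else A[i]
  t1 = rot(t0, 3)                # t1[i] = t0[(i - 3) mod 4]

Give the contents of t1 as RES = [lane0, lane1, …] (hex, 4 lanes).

RES = [ 0xe8  0x42  0x25  0xa8 ]

t0 = [0xa8, 0xe8, 0x42, 0x25]
t1 = [0xe8, 0x42, 0x25, 0xa8]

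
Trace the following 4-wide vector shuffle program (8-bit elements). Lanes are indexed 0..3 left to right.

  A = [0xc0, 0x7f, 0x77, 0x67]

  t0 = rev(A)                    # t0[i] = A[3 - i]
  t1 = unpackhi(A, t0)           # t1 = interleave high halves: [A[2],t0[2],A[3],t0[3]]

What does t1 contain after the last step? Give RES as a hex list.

RES = [ 0x77  0x7f  0x67  0xc0 ]

  t0: 67 77 7f c0
  t1: 77 7f 67 c0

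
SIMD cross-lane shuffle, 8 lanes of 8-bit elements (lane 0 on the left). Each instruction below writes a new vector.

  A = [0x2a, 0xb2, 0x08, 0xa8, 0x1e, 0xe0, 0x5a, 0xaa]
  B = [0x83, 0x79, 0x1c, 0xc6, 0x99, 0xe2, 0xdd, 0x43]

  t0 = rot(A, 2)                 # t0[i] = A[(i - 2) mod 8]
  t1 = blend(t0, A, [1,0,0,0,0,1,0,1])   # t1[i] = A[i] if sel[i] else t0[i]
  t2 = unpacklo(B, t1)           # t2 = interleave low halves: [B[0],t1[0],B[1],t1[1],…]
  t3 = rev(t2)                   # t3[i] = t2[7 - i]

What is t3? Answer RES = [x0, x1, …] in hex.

→ t0 |5a|aa|2a|b2|08|a8|1e|e0|
→ t1 |2a|aa|2a|b2|08|e0|1e|aa|
→ t2 |83|2a|79|aa|1c|2a|c6|b2|
→ t3 |b2|c6|2a|1c|aa|79|2a|83|

RES = [ 0xb2  0xc6  0x2a  0x1c  0xaa  0x79  0x2a  0x83 ]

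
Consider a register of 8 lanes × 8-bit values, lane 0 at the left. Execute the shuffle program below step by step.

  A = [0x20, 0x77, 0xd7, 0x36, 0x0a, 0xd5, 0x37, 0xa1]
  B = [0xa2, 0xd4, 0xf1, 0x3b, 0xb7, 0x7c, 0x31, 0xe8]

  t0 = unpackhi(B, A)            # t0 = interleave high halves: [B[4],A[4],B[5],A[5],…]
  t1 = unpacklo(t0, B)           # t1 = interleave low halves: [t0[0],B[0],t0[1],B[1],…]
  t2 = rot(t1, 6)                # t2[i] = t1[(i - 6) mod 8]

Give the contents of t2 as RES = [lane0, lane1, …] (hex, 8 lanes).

RES = [0x0a, 0xd4, 0x7c, 0xf1, 0xd5, 0x3b, 0xb7, 0xa2]

→ t0 |b7|0a|7c|d5|31|37|e8|a1|
→ t1 |b7|a2|0a|d4|7c|f1|d5|3b|
→ t2 |0a|d4|7c|f1|d5|3b|b7|a2|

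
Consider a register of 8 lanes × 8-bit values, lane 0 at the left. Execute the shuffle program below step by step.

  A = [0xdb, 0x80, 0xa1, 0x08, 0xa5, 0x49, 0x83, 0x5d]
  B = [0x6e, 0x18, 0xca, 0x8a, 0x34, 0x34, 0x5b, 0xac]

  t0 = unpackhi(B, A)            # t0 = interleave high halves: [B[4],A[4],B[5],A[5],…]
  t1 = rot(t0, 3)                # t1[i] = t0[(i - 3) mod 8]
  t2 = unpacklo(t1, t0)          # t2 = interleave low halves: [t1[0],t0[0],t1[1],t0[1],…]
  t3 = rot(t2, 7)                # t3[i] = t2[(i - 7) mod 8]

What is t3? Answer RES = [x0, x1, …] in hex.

t0 = [0x34, 0xa5, 0x34, 0x49, 0x5b, 0x83, 0xac, 0x5d]
t1 = [0x83, 0xac, 0x5d, 0x34, 0xa5, 0x34, 0x49, 0x5b]
t2 = [0x83, 0x34, 0xac, 0xa5, 0x5d, 0x34, 0x34, 0x49]
t3 = [0x34, 0xac, 0xa5, 0x5d, 0x34, 0x34, 0x49, 0x83]

RES = [0x34, 0xac, 0xa5, 0x5d, 0x34, 0x34, 0x49, 0x83]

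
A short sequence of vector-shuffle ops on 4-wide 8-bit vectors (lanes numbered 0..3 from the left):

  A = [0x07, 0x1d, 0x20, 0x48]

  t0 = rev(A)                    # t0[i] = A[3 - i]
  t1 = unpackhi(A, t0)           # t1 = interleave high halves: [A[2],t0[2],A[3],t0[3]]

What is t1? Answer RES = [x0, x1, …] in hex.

RES = [ 0x20  0x1d  0x48  0x07 ]

→ t0 |48|20|1d|07|
→ t1 |20|1d|48|07|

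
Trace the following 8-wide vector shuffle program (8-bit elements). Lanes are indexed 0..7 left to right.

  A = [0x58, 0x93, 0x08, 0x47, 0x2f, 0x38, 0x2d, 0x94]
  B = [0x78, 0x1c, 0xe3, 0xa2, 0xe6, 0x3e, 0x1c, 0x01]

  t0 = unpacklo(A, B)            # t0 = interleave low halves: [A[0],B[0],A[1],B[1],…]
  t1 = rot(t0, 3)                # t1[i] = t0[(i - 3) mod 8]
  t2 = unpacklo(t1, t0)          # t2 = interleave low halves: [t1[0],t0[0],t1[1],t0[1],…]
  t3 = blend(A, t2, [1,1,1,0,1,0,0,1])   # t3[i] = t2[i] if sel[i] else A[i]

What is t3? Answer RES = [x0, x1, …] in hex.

  t0: 58 78 93 1c 08 e3 47 a2
  t1: e3 47 a2 58 78 93 1c 08
  t2: e3 58 47 78 a2 93 58 1c
  t3: e3 58 47 47 a2 38 2d 1c

RES = [0xe3, 0x58, 0x47, 0x47, 0xa2, 0x38, 0x2d, 0x1c]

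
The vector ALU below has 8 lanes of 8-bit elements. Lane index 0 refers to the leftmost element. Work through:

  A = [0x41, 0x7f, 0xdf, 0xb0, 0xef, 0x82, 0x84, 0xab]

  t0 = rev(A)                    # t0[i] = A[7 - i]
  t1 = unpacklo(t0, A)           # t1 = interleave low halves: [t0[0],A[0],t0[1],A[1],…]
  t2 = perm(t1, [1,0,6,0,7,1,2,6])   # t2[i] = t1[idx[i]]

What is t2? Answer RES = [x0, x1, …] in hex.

t0 = [0xab, 0x84, 0x82, 0xef, 0xb0, 0xdf, 0x7f, 0x41]
t1 = [0xab, 0x41, 0x84, 0x7f, 0x82, 0xdf, 0xef, 0xb0]
t2 = [0x41, 0xab, 0xef, 0xab, 0xb0, 0x41, 0x84, 0xef]

RES = [0x41, 0xab, 0xef, 0xab, 0xb0, 0x41, 0x84, 0xef]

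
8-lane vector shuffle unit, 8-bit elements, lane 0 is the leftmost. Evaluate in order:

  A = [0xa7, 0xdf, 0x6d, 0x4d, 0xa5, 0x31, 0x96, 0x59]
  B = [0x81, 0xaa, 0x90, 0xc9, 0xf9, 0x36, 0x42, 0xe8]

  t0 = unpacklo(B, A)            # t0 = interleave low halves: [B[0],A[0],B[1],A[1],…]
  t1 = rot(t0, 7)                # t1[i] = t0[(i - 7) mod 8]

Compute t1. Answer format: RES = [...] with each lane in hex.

→ t0 |81|a7|aa|df|90|6d|c9|4d|
→ t1 |a7|aa|df|90|6d|c9|4d|81|

RES = [0xa7, 0xaa, 0xdf, 0x90, 0x6d, 0xc9, 0x4d, 0x81]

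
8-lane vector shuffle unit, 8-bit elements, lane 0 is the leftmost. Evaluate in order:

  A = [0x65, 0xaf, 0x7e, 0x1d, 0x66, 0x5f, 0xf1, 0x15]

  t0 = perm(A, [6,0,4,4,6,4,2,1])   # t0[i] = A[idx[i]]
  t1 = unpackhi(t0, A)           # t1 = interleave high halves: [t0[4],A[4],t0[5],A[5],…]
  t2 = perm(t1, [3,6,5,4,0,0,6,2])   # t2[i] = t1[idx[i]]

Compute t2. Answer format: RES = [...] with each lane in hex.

→ t0 |f1|65|66|66|f1|66|7e|af|
→ t1 |f1|66|66|5f|7e|f1|af|15|
→ t2 |5f|af|f1|7e|f1|f1|af|66|

RES = [ 0x5f  0xaf  0xf1  0x7e  0xf1  0xf1  0xaf  0x66 ]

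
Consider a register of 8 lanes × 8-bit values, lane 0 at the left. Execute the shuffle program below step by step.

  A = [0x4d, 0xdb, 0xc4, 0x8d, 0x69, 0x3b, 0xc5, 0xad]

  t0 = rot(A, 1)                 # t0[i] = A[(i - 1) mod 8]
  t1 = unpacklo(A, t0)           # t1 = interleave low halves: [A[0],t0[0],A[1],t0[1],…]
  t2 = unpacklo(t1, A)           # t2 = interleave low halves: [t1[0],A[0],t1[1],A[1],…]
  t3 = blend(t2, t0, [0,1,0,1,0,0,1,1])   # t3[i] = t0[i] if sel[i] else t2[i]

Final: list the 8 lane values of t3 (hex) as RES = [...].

RES = [0x4d, 0x4d, 0xad, 0xc4, 0xdb, 0xc4, 0x3b, 0xc5]

→ t0 |ad|4d|db|c4|8d|69|3b|c5|
→ t1 |4d|ad|db|4d|c4|db|8d|c4|
→ t2 |4d|4d|ad|db|db|c4|4d|8d|
→ t3 |4d|4d|ad|c4|db|c4|3b|c5|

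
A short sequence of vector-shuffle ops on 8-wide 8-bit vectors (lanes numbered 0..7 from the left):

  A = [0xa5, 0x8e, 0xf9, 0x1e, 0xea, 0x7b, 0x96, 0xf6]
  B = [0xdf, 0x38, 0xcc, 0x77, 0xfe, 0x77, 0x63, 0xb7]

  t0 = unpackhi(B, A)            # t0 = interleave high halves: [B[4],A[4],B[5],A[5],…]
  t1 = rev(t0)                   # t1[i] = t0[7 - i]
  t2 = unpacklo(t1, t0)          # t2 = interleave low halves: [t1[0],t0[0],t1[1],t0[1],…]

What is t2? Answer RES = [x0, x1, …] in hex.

t0 = [0xfe, 0xea, 0x77, 0x7b, 0x63, 0x96, 0xb7, 0xf6]
t1 = [0xf6, 0xb7, 0x96, 0x63, 0x7b, 0x77, 0xea, 0xfe]
t2 = [0xf6, 0xfe, 0xb7, 0xea, 0x96, 0x77, 0x63, 0x7b]

RES = [0xf6, 0xfe, 0xb7, 0xea, 0x96, 0x77, 0x63, 0x7b]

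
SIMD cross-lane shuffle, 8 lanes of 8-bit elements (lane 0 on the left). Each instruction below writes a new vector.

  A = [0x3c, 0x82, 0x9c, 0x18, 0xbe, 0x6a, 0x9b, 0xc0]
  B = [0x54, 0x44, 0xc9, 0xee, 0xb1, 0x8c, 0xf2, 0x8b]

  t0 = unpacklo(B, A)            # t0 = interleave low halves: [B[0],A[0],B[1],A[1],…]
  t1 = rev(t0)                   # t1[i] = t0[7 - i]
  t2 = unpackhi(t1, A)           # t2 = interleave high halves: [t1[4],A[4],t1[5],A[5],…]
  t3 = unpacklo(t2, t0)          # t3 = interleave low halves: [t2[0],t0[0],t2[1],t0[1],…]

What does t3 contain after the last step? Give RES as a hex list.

RES = [0x82, 0x54, 0xbe, 0x3c, 0x44, 0x44, 0x6a, 0x82]

t0 = [0x54, 0x3c, 0x44, 0x82, 0xc9, 0x9c, 0xee, 0x18]
t1 = [0x18, 0xee, 0x9c, 0xc9, 0x82, 0x44, 0x3c, 0x54]
t2 = [0x82, 0xbe, 0x44, 0x6a, 0x3c, 0x9b, 0x54, 0xc0]
t3 = [0x82, 0x54, 0xbe, 0x3c, 0x44, 0x44, 0x6a, 0x82]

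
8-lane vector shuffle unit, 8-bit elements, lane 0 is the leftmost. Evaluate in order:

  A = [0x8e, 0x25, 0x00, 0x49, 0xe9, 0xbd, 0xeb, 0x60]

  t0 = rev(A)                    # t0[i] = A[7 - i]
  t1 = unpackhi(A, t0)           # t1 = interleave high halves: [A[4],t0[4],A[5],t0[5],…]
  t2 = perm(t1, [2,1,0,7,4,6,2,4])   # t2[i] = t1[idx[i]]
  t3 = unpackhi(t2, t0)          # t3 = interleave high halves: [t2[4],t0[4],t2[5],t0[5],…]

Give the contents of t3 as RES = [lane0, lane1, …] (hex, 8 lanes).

RES = [ 0xeb  0x49  0x60  0x00  0xbd  0x25  0xeb  0x8e ]

  t0: 60 eb bd e9 49 00 25 8e
  t1: e9 49 bd 00 eb 25 60 8e
  t2: bd 49 e9 8e eb 60 bd eb
  t3: eb 49 60 00 bd 25 eb 8e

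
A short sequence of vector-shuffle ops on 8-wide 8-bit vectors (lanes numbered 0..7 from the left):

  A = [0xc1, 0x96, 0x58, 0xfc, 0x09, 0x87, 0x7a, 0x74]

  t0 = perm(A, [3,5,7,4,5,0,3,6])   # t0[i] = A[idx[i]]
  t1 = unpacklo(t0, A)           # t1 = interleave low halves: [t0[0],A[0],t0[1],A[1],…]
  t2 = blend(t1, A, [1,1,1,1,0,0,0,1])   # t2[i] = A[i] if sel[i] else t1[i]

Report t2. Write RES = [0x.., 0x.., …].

RES = [0xc1, 0x96, 0x58, 0xfc, 0x74, 0x58, 0x09, 0x74]

t0 = [0xfc, 0x87, 0x74, 0x09, 0x87, 0xc1, 0xfc, 0x7a]
t1 = [0xfc, 0xc1, 0x87, 0x96, 0x74, 0x58, 0x09, 0xfc]
t2 = [0xc1, 0x96, 0x58, 0xfc, 0x74, 0x58, 0x09, 0x74]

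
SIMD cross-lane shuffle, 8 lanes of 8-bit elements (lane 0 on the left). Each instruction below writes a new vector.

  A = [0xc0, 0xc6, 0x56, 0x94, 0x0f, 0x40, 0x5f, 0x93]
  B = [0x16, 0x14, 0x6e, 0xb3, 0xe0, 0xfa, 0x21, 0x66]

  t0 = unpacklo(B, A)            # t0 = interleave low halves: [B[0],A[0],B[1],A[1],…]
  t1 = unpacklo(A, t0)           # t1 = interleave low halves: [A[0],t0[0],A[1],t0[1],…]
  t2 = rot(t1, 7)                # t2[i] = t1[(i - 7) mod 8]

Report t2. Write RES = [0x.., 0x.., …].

  t0: 16 c0 14 c6 6e 56 b3 94
  t1: c0 16 c6 c0 56 14 94 c6
  t2: 16 c6 c0 56 14 94 c6 c0

RES = [0x16, 0xc6, 0xc0, 0x56, 0x14, 0x94, 0xc6, 0xc0]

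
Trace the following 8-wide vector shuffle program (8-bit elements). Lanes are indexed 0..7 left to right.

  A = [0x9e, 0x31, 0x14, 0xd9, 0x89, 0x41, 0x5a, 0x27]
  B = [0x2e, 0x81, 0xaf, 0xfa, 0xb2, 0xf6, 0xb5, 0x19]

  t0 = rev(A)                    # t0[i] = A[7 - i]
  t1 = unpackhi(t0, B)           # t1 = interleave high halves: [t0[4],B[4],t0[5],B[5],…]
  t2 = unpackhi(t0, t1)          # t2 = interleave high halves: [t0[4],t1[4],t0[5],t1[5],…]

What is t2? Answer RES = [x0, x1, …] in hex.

RES = [0xd9, 0x31, 0x14, 0xb5, 0x31, 0x9e, 0x9e, 0x19]

→ t0 |27|5a|41|89|d9|14|31|9e|
→ t1 |d9|b2|14|f6|31|b5|9e|19|
→ t2 |d9|31|14|b5|31|9e|9e|19|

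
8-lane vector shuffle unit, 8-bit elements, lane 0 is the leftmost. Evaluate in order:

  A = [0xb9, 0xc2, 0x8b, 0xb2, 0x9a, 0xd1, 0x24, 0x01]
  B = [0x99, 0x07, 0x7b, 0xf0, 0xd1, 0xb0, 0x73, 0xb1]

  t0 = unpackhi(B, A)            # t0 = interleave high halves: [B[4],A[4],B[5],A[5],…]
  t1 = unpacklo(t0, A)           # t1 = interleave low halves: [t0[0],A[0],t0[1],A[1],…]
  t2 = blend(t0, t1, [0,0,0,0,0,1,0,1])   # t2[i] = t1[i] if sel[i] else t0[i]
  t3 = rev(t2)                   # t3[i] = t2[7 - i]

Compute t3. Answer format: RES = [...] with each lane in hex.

t0 = [0xd1, 0x9a, 0xb0, 0xd1, 0x73, 0x24, 0xb1, 0x01]
t1 = [0xd1, 0xb9, 0x9a, 0xc2, 0xb0, 0x8b, 0xd1, 0xb2]
t2 = [0xd1, 0x9a, 0xb0, 0xd1, 0x73, 0x8b, 0xb1, 0xb2]
t3 = [0xb2, 0xb1, 0x8b, 0x73, 0xd1, 0xb0, 0x9a, 0xd1]

RES = [0xb2, 0xb1, 0x8b, 0x73, 0xd1, 0xb0, 0x9a, 0xd1]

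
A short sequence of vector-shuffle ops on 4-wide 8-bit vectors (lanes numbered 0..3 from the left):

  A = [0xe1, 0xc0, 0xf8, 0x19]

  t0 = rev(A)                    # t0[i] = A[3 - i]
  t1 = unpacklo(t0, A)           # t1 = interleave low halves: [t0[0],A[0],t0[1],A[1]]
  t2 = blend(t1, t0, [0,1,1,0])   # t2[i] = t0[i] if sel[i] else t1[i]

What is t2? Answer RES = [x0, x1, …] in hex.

RES = [ 0x19  0xf8  0xc0  0xc0 ]

t0 = [0x19, 0xf8, 0xc0, 0xe1]
t1 = [0x19, 0xe1, 0xf8, 0xc0]
t2 = [0x19, 0xf8, 0xc0, 0xc0]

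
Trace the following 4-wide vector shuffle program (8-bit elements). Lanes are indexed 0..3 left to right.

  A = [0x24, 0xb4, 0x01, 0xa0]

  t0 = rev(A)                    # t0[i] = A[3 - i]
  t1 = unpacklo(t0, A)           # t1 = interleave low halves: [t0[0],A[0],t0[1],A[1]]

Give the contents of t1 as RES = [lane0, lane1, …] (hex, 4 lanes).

RES = [0xa0, 0x24, 0x01, 0xb4]

→ t0 |a0|01|b4|24|
→ t1 |a0|24|01|b4|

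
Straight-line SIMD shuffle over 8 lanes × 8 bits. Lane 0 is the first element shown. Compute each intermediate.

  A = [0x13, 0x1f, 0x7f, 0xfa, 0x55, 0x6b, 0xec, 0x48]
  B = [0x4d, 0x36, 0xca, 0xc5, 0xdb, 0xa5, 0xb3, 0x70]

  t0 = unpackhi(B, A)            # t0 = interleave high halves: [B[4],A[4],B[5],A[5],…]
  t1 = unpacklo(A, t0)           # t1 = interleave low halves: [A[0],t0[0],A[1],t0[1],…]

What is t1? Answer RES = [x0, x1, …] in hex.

RES = [0x13, 0xdb, 0x1f, 0x55, 0x7f, 0xa5, 0xfa, 0x6b]

→ t0 |db|55|a5|6b|b3|ec|70|48|
→ t1 |13|db|1f|55|7f|a5|fa|6b|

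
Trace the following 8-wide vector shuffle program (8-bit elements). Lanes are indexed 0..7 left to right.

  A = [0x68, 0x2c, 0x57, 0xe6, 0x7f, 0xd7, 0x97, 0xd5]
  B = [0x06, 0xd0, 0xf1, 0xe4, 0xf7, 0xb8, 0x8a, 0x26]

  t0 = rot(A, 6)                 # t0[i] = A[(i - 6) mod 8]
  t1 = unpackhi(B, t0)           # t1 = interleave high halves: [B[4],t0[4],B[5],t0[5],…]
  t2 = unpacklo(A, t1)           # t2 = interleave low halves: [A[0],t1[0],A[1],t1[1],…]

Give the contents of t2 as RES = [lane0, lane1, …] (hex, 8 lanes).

t0 = [0x57, 0xe6, 0x7f, 0xd7, 0x97, 0xd5, 0x68, 0x2c]
t1 = [0xf7, 0x97, 0xb8, 0xd5, 0x8a, 0x68, 0x26, 0x2c]
t2 = [0x68, 0xf7, 0x2c, 0x97, 0x57, 0xb8, 0xe6, 0xd5]

RES = [0x68, 0xf7, 0x2c, 0x97, 0x57, 0xb8, 0xe6, 0xd5]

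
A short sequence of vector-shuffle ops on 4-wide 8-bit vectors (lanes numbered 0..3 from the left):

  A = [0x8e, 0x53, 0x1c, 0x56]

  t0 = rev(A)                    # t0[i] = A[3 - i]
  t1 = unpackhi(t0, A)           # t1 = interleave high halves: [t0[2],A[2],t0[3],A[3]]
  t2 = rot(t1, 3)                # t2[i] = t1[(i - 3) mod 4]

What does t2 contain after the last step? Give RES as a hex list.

RES = [ 0x1c  0x8e  0x56  0x53 ]

t0 = [0x56, 0x1c, 0x53, 0x8e]
t1 = [0x53, 0x1c, 0x8e, 0x56]
t2 = [0x1c, 0x8e, 0x56, 0x53]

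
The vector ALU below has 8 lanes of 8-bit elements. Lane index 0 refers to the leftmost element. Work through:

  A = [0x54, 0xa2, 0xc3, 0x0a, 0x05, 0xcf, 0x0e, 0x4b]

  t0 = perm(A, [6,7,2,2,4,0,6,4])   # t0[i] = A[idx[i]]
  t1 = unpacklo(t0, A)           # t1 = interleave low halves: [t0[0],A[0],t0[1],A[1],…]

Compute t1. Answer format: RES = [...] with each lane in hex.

RES = [0x0e, 0x54, 0x4b, 0xa2, 0xc3, 0xc3, 0xc3, 0x0a]

t0 = [0x0e, 0x4b, 0xc3, 0xc3, 0x05, 0x54, 0x0e, 0x05]
t1 = [0x0e, 0x54, 0x4b, 0xa2, 0xc3, 0xc3, 0xc3, 0x0a]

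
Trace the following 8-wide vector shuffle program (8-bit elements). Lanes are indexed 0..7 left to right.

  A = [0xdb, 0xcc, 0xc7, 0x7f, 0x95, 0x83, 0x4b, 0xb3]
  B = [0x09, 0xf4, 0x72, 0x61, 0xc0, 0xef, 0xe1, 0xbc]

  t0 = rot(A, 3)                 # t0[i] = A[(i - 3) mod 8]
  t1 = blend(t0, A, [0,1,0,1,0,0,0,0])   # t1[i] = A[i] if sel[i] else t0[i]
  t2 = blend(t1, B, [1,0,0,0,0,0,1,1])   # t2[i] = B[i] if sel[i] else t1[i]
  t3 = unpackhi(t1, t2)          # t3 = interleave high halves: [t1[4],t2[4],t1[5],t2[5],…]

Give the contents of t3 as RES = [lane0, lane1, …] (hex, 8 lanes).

RES = [ 0xcc  0xcc  0xc7  0xc7  0x7f  0xe1  0x95  0xbc ]

t0 = [0x83, 0x4b, 0xb3, 0xdb, 0xcc, 0xc7, 0x7f, 0x95]
t1 = [0x83, 0xcc, 0xb3, 0x7f, 0xcc, 0xc7, 0x7f, 0x95]
t2 = [0x09, 0xcc, 0xb3, 0x7f, 0xcc, 0xc7, 0xe1, 0xbc]
t3 = [0xcc, 0xcc, 0xc7, 0xc7, 0x7f, 0xe1, 0x95, 0xbc]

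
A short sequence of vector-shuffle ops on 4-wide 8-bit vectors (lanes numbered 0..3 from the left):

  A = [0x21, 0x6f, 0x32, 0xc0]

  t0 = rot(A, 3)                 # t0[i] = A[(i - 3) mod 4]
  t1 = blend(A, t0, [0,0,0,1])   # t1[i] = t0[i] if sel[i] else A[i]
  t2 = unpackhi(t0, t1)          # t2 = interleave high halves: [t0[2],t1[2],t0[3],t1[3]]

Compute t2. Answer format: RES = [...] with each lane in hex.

→ t0 |6f|32|c0|21|
→ t1 |21|6f|32|21|
→ t2 |c0|32|21|21|

RES = [ 0xc0  0x32  0x21  0x21 ]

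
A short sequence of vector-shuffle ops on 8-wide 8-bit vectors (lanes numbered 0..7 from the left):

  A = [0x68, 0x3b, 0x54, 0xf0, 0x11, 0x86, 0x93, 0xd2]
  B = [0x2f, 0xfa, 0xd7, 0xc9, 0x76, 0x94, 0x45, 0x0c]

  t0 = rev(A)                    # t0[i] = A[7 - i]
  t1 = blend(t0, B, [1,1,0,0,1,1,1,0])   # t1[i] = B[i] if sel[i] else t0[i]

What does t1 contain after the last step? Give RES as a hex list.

  t0: d2 93 86 11 f0 54 3b 68
  t1: 2f fa 86 11 76 94 45 68

RES = [0x2f, 0xfa, 0x86, 0x11, 0x76, 0x94, 0x45, 0x68]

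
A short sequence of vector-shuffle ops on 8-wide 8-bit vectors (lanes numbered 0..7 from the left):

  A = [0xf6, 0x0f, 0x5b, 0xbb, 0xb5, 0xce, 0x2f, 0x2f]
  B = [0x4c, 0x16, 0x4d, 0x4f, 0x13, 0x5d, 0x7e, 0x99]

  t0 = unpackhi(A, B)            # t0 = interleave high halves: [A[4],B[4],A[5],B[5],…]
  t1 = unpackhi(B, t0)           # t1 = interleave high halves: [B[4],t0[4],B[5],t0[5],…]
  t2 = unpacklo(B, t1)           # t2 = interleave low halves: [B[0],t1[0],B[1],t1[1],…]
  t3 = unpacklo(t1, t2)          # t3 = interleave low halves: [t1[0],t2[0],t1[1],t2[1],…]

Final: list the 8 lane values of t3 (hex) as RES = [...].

  t0: b5 13 ce 5d 2f 7e 2f 99
  t1: 13 2f 5d 7e 7e 2f 99 99
  t2: 4c 13 16 2f 4d 5d 4f 7e
  t3: 13 4c 2f 13 5d 16 7e 2f

RES = [ 0x13  0x4c  0x2f  0x13  0x5d  0x16  0x7e  0x2f ]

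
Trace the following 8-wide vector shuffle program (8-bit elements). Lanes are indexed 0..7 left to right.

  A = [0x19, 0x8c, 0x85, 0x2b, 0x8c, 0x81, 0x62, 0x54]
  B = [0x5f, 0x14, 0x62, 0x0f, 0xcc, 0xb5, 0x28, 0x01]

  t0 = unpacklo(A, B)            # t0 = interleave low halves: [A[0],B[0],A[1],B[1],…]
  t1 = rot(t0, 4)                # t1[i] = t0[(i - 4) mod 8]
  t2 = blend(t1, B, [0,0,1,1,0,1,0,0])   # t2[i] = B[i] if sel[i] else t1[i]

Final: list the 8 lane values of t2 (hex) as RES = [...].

RES = [0x85, 0x62, 0x62, 0x0f, 0x19, 0xb5, 0x8c, 0x14]

  t0: 19 5f 8c 14 85 62 2b 0f
  t1: 85 62 2b 0f 19 5f 8c 14
  t2: 85 62 62 0f 19 b5 8c 14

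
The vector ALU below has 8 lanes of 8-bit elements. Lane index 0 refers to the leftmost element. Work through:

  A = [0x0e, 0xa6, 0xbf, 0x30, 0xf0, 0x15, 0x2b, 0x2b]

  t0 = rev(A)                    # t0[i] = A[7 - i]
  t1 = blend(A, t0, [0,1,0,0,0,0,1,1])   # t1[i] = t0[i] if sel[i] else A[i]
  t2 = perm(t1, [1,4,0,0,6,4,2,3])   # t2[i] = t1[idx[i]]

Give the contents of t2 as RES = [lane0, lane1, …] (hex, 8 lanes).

→ t0 |2b|2b|15|f0|30|bf|a6|0e|
→ t1 |0e|2b|bf|30|f0|15|a6|0e|
→ t2 |2b|f0|0e|0e|a6|f0|bf|30|

RES = [0x2b, 0xf0, 0x0e, 0x0e, 0xa6, 0xf0, 0xbf, 0x30]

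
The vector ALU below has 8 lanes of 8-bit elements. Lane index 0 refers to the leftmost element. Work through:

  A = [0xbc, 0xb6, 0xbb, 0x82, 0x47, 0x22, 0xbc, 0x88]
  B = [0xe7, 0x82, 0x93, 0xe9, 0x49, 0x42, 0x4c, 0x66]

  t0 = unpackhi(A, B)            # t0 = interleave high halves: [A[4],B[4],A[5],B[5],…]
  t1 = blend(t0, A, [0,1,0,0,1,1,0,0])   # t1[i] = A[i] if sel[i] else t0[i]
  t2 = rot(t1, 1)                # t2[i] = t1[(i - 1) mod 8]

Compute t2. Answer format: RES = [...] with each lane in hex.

RES = [ 0x66  0x47  0xb6  0x22  0x42  0x47  0x22  0x88 ]

t0 = [0x47, 0x49, 0x22, 0x42, 0xbc, 0x4c, 0x88, 0x66]
t1 = [0x47, 0xb6, 0x22, 0x42, 0x47, 0x22, 0x88, 0x66]
t2 = [0x66, 0x47, 0xb6, 0x22, 0x42, 0x47, 0x22, 0x88]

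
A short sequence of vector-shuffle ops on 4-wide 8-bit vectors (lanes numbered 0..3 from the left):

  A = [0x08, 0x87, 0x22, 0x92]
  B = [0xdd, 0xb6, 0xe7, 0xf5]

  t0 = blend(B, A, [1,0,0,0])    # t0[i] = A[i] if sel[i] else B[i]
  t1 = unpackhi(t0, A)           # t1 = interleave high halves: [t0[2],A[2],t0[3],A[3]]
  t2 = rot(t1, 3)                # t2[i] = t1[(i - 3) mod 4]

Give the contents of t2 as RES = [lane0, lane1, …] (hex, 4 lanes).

RES = [ 0x22  0xf5  0x92  0xe7 ]

  t0: 08 b6 e7 f5
  t1: e7 22 f5 92
  t2: 22 f5 92 e7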